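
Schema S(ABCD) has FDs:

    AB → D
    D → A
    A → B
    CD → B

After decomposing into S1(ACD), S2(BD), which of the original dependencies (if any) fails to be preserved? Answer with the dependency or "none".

AB → D: restricted closure across fragments reaches D.
D → A lies within S1.
A → B: restricted closure across fragments reaches B.
CD → B: restricted closure across fragments reaches B.
Every dependency is enforceable on the fragments, so the decomposition is dependency-preserving.

none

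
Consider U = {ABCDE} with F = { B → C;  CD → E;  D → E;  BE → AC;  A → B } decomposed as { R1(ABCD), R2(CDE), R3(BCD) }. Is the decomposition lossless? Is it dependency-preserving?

Lossless test (chase): Rows 1 and 2 agree on CD; apply CD→E and equate their E entries. Rows 1 and 3 agree on CD; apply CD→E and equate their E entries. Rows 1 and 3 agree on BE; apply BE→AC and equate their AC entries. Row 1 is now all distinguished symbols — the join is lossless.
Dependency preservation: the restricted closure of {BE} across the fragments never reaches {AC}, so BE → AC cannot be enforced without a join — not preserved.

lossless but not dependency-preserving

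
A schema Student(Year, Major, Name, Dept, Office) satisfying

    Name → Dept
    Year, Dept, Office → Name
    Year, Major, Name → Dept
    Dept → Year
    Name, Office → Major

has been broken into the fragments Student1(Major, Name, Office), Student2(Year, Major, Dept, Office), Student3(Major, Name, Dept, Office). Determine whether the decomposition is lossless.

Chase test. Columns are Year, Major, Name, Dept, Office; row i has aⱼ where attribute j ∈ Studenti, else bᵢⱼ.
Initial tableau (one row per fragment):
  row 1: b11 a2 a3 b14 a5
  row 2: a1 a2 b23 a4 a5
  row 3: b31 a2 a3 a4 a5
Rows 1 and 3 agree on Name; apply Name→Dept and equate their Dept entries.
Rows 1 and 2 agree on Dept; apply Dept→Year and equate their Year entries.
Rows 1 and 3 agree on Dept; apply Dept→Year and equate their Year entries.
Rows 1 and 2 agree on Year, Dept, Office; apply Year, Dept, Office→Name and equate their Name entries.
Row 1 is now all distinguished symbols — the join is lossless.

Yes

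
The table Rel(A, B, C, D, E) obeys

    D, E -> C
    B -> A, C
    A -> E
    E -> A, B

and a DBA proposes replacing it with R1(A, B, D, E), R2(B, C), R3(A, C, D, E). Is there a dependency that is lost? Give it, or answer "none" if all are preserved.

D, E → C lies within R3.
B → A, C: restricted closure across fragments reaches A, C.
A → E lies within R1.
E → A, B lies within R1.
Every dependency is enforceable on the fragments, so the decomposition is dependency-preserving.

none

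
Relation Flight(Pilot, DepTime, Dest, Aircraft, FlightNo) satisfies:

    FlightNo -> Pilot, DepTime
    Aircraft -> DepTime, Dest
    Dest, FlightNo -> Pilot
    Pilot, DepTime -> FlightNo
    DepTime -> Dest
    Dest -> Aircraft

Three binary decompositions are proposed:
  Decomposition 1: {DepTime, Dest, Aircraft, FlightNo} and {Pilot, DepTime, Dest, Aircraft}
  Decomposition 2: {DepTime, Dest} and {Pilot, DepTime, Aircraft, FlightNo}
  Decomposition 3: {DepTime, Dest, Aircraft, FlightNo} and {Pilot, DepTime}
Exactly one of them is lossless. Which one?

Decomposition 2

Decomposition 1: common = {DepTime, Dest, Aircraft}, closure = {DepTime, Dest, Aircraft} → lossy.
Decomposition 2: common = {DepTime}, closure = {DepTime, Dest, Aircraft} → lossless.
Decomposition 3: common = {DepTime}, closure = {DepTime, Dest, Aircraft} → lossy.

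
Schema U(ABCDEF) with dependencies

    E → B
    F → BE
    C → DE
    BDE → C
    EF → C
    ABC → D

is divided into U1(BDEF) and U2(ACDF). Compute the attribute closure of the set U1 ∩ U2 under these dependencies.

U1 ∩ U2 = {DF}.
F → BE applies, adding BE
BDE → C applies, adding C
Closure: {BCDEF}.

BCDEF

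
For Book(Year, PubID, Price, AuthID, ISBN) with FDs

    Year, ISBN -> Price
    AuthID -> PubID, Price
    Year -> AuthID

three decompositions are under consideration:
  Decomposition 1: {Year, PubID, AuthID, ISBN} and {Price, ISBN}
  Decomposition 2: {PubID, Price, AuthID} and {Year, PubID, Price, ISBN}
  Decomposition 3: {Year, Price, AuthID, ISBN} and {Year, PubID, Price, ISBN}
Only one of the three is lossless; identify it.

Decomposition 3

Decomposition 1: common = {ISBN}, closure = {ISBN} → lossy.
Decomposition 2: common = {PubID, Price}, closure = {PubID, Price} → lossy.
Decomposition 3: common = {Year, Price, ISBN}, closure = {Year, PubID, Price, AuthID, ISBN} → lossless.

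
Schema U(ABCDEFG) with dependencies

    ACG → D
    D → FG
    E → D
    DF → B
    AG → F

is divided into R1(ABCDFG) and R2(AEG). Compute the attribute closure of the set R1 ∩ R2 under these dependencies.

R1 ∩ R2 = {AG}.
AG → F applies, adding F
Closure: {AFG}.

AFG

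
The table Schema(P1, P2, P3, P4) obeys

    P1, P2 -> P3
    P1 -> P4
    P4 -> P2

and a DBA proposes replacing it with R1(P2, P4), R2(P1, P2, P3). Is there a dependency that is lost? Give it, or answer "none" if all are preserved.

P1 -> P4

Check P1 → P4: no single fragment contains all of {P1, P4}, and the restricted closure of {P1} across the fragments never reaches {P4}.
P1, P2 → P3 is preserved.
P4 → P2 is preserved.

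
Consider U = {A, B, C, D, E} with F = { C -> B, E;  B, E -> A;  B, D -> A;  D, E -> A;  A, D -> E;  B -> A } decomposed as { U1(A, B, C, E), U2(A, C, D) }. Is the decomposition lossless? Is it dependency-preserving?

lossless but not dependency-preserving

Lossless test: (A, C)⁺ = {A, B, C, E}, which contains all of one fragment — lossless.
Dependency preservation: the restricted closure of {D, E} across the fragments never reaches {A}, so D, E → A cannot be enforced without a join — not preserved.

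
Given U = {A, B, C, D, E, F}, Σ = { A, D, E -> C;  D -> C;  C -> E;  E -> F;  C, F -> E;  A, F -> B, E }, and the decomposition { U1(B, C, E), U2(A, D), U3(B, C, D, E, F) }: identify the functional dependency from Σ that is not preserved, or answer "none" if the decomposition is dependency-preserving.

A, F -> B, E

Check A, F → B, E: no single fragment contains all of {A, B, E, F}, and the restricted closure of {A, F} across the fragments never reaches {B, E}.
A, D, E → C is preserved.
D → C is preserved.
C → E is preserved.
E → F is preserved.
C, F → E is preserved.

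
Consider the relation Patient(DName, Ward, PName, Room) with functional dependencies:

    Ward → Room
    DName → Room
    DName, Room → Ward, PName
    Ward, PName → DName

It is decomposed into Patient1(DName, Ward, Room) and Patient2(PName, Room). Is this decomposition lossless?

Common attributes: Patient1 ∩ Patient2 = {Room}.
No dependency enlarges {Room}, so (Room)⁺ = {Room}.
The closure contains neither all of Patient1 = {DName, Ward, Room} nor all of Patient2 = {PName, Room}, so the common attributes are not a superkey of either fragment. The join is lossy.

No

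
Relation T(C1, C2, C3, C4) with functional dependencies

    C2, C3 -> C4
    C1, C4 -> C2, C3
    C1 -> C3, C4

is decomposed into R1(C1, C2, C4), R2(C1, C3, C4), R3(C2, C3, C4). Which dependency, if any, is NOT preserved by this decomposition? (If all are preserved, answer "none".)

C2, C3 → C4 lies within R3.
C1, C4 → C2, C3: restricted closure across fragments reaches C2, C3.
C1 → C3, C4 lies within R2.
Every dependency is enforceable on the fragments, so the decomposition is dependency-preserving.

none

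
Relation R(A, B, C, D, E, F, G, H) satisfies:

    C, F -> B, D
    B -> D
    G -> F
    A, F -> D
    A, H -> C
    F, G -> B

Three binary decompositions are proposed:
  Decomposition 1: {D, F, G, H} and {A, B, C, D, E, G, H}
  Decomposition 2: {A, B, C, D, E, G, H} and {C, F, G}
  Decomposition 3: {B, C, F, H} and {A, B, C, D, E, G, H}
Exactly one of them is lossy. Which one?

Decomposition 3

Decomposition 1: common = {D, G, H}, closure = {B, D, F, G, H} → lossless.
Decomposition 2: common = {C, G}, closure = {B, C, D, F, G} → lossless.
Decomposition 3: common = {B, C, H}, closure = {B, C, D, H} → lossy.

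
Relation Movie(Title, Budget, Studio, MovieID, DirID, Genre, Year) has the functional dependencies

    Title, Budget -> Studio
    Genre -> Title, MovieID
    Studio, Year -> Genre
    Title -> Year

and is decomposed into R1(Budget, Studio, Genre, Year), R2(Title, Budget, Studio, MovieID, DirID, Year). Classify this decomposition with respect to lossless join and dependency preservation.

lossless but not dependency-preserving

Lossless test: (Budget, Studio, Year)⁺ = {Title, Budget, Studio, MovieID, Genre, Year}, which contains all of one fragment — lossless.
Dependency preservation: the restricted closure of {Genre} across the fragments never reaches {Title, MovieID}, so Genre → Title, MovieID cannot be enforced without a join — not preserved.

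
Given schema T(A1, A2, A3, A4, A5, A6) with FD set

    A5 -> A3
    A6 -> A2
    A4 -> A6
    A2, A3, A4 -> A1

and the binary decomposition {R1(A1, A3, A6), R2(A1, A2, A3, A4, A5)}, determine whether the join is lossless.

Common attributes: R1 ∩ R2 = {A1, A3}.
No dependency enlarges {A1, A3}, so (A1, A3)⁺ = {A1, A3}.
The closure contains neither all of R1 = {A1, A3, A6} nor all of R2 = {A1, A2, A3, A4, A5}, so the common attributes are not a superkey of either fragment. The join is lossy.

No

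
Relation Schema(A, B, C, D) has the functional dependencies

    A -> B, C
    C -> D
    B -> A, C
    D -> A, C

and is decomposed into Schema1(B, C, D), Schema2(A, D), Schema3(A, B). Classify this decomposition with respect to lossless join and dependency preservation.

lossless and dependency-preserving

Lossless test (chase): Rows 2 and 3 agree on A; apply A→B, C and equate their B, C entries. Rows 2 and 3 agree on C; apply C→D and equate their D entries. Rows 1 and 2 agree on B; apply B→A, C and equate their A, C entries. Row 1 is now all distinguished symbols — the join is lossless.
Dependency preservation: A → B, C; B → A, C; D → A, C are not contained in any single fragment, but the restricted closure of each left-hand side across the fragments still reaches the right-hand side; the remaining FDs each lie inside some fragment. All dependencies are preserved.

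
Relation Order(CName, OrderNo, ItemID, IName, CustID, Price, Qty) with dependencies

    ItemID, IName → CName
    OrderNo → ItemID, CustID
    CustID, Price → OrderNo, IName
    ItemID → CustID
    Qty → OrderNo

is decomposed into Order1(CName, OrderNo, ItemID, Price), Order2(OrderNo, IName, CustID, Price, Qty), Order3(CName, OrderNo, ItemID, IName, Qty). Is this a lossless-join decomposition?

Yes

Chase test. Columns are CName, OrderNo, ItemID, IName, CustID, Price, Qty; row i has aⱼ where attribute j ∈ Orderi, else bᵢⱼ.
Initial tableau (one row per fragment):
  row 1: a1 a2 a3 b14 b15 a6 b17
  row 2: b21 a2 b23 a4 a5 a6 a7
  row 3: a1 a2 a3 a4 b35 b36 a7
Rows 1 and 2 agree on OrderNo; apply OrderNo→ItemID, CustID and equate their ItemID, CustID entries.
Rows 1 and 3 agree on OrderNo; apply OrderNo→ItemID, CustID and equate their ItemID, CustID entries.
Rows 1 and 2 agree on CustID, Price; apply CustID, Price→OrderNo, IName and equate their OrderNo, IName entries.
Rows 1 and 2 agree on ItemID, IName; apply ItemID, IName→CName and equate their CName entries.
Row 2 is now all distinguished symbols — the join is lossless.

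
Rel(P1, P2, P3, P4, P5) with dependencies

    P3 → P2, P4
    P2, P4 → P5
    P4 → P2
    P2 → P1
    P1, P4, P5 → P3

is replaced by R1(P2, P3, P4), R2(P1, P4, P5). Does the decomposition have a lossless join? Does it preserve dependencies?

lossless but not dependency-preserving

Lossless test: (P4)⁺ = {P1, P2, P3, P4, P5}, which contains all of one fragment — lossless.
Dependency preservation: the restricted closure of {P2} across the fragments never reaches {P1}, so P2 → P1 cannot be enforced without a join — not preserved.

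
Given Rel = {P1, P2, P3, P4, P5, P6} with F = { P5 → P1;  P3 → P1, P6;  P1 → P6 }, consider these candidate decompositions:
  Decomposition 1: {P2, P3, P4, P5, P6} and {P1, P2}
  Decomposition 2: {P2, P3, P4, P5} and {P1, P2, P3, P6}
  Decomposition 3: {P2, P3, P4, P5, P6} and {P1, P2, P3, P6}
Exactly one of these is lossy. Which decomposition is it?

Decomposition 1: common = {P2}, closure = {P2} → lossy.
Decomposition 2: common = {P2, P3}, closure = {P1, P2, P3, P6} → lossless.
Decomposition 3: common = {P2, P3, P6}, closure = {P1, P2, P3, P6} → lossless.

Decomposition 1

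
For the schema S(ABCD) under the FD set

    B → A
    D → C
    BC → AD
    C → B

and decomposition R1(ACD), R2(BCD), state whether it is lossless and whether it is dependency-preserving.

lossless but not dependency-preserving

Lossless test: (CD)⁺ = {ABCD}, which contains all of one fragment — lossless.
Dependency preservation: the restricted closure of {B} across the fragments never reaches {A}, so B → A cannot be enforced without a join — not preserved.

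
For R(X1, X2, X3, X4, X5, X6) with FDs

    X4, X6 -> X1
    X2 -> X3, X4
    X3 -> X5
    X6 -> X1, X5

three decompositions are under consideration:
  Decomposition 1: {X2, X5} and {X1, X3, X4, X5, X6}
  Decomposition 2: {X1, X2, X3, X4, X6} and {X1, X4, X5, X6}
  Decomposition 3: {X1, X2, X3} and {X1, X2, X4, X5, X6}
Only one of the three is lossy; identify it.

Decomposition 1

Decomposition 1: common = {X5}, closure = {X5} → lossy.
Decomposition 2: common = {X1, X4, X6}, closure = {X1, X4, X5, X6} → lossless.
Decomposition 3: common = {X1, X2}, closure = {X1, X2, X3, X4, X5} → lossless.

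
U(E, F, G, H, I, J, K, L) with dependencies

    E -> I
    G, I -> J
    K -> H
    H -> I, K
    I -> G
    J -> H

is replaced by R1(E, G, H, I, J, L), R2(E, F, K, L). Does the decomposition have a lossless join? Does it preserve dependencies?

Lossless test: (E, L)⁺ = {E, G, H, I, J, K, L}, which contains all of one fragment — lossless.
Dependency preservation: the restricted closure of {K} across the fragments never reaches {H}, so K → H cannot be enforced without a join — not preserved.

lossless but not dependency-preserving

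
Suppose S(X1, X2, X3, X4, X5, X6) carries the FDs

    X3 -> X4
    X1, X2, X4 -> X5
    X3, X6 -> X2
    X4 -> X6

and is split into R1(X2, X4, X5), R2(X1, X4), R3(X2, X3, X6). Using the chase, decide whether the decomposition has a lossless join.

Chase test. Columns are X1, X2, X3, X4, X5, X6; row i has aⱼ where attribute j ∈ Ri, else bᵢⱼ.
Initial tableau (one row per fragment):
  row 1: b11 a2 b13 a4 a5 b16
  row 2: a1 b22 b23 a4 b25 b26
  row 3: b31 a2 a3 b34 b35 a6
Rows 1 and 2 agree on X4; apply X4→X6 and equate their X6 entries.
No row becomes fully distinguished — the join is lossy.

No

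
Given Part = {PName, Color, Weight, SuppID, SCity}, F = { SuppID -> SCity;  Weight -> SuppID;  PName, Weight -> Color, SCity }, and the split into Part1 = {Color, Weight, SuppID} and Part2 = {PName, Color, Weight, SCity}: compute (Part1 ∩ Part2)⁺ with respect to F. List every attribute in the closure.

Part1 ∩ Part2 = {Color, Weight}.
Weight → SuppID applies, adding SuppID
SuppID → SCity applies, adding SCity
Closure: {Color, Weight, SuppID, SCity}.

Color, Weight, SuppID, SCity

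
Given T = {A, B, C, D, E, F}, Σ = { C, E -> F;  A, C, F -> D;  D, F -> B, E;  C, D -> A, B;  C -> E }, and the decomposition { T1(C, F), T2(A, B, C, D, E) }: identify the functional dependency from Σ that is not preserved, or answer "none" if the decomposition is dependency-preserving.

D, F -> B, E

Check D, F → B, E: no single fragment contains all of {B, D, E, F}, and the restricted closure of {D, F} across the fragments never reaches {B, E}.
C, E → F is preserved.
A, C, F → D is preserved.
C, D → A, B is preserved.
C → E is preserved.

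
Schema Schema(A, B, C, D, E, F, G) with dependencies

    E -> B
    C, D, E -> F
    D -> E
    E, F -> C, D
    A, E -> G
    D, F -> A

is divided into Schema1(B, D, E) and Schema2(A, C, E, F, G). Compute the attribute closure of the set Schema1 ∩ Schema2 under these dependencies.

B, E

Schema1 ∩ Schema2 = {E}.
E → B applies, adding B
Closure: {B, E}.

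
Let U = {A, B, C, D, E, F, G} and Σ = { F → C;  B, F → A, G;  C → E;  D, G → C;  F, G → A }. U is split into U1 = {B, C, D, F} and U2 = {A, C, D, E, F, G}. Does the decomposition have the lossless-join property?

Common attributes: U1 ∩ U2 = {C, D, F}.
Closure of {C, D, F}: C → E applies, adding E. So (C, D, F)⁺ = {C, D, E, F}.
The closure contains neither all of U1 = {B, C, D, F} nor all of U2 = {A, C, D, E, F, G}, so the common attributes are not a superkey of either fragment. The join is lossy.

No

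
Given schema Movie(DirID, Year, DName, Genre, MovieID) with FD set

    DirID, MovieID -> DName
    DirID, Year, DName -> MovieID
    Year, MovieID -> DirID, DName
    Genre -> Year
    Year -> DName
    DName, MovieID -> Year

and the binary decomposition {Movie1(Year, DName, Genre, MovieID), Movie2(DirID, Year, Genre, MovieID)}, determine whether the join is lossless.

Common attributes: Movie1 ∩ Movie2 = {Year, Genre, MovieID}.
Closure of {Year, Genre, MovieID}: Year, MovieID → DirID, DName applies, adding DirID, DName. So (Year, Genre, MovieID)⁺ = {DirID, Year, DName, Genre, MovieID}.
This closure contains every attribute of Movie1, so Movie1 ∩ Movie2 → Movie1. The join is lossless.

Yes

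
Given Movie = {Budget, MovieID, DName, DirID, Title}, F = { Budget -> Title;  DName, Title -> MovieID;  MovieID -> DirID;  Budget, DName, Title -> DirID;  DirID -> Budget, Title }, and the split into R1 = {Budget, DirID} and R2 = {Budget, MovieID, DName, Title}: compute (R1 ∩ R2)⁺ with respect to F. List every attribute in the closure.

Budget, Title

R1 ∩ R2 = {Budget}.
Budget → Title applies, adding Title
Closure: {Budget, Title}.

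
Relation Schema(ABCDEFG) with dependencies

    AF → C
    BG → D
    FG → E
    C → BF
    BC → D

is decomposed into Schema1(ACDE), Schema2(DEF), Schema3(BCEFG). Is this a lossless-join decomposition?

Chase test. Columns are ABCDEFG; row i has aⱼ where attribute j ∈ Schemai, else bᵢⱼ.
Initial tableau (one row per fragment):
  row 1: a1 b12 a3 a4 a5 b16 b17
  row 2: b21 b22 b23 a4 a5 a6 b27
  row 3: b31 a2 a3 b34 a5 a6 a7
Rows 1 and 3 agree on C; apply C→BF and equate their BF entries.
Rows 1 and 3 agree on BC; apply BC→D and equate their D entries.
No row becomes fully distinguished — the join is lossy.

No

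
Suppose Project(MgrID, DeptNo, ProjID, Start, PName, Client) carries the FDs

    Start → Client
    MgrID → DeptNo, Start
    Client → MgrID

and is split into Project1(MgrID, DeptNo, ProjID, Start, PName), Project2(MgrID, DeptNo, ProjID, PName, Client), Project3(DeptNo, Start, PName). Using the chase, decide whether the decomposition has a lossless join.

Chase test. Columns are MgrID, DeptNo, ProjID, Start, PName, Client; row i has aⱼ where attribute j ∈ Projecti, else bᵢⱼ.
Initial tableau (one row per fragment):
  row 1: a1 a2 a3 a4 a5 b16
  row 2: a1 a2 a3 b24 a5 a6
  row 3: b31 a2 b33 a4 a5 b36
Rows 1 and 3 agree on Start; apply Start→Client and equate their Client entries.
Rows 1 and 2 agree on MgrID; apply MgrID→DeptNo, Start and equate their DeptNo, Start entries.
Rows 1 and 3 agree on Client; apply Client→MgrID and equate their MgrID entries.
Rows 1 and 2 agree on Start; apply Start→Client and equate their Client entries.
Row 1 is now all distinguished symbols — the join is lossless.

Yes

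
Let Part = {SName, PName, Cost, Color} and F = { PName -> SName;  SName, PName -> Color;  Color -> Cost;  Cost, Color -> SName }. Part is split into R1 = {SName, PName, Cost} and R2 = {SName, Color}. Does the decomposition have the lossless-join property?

No

Common attributes: R1 ∩ R2 = {SName}.
No dependency enlarges {SName}, so (SName)⁺ = {SName}.
The closure contains neither all of R1 = {SName, PName, Cost} nor all of R2 = {SName, Color}, so the common attributes are not a superkey of either fragment. The join is lossy.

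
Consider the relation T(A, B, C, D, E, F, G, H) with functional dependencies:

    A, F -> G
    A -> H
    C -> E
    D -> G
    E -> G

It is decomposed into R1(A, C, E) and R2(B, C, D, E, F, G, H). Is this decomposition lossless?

Common attributes: R1 ∩ R2 = {C, E}.
Closure of {C, E}: E → G applies, adding G. So (C, E)⁺ = {C, E, G}.
The closure contains neither all of R1 = {A, C, E} nor all of R2 = {B, C, D, E, F, G, H}, so the common attributes are not a superkey of either fragment. The join is lossy.

No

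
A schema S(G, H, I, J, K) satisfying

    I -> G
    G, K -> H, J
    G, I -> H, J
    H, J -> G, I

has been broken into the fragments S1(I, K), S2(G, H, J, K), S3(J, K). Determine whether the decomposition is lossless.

No

Chase test. Columns are G, H, I, J, K; row i has aⱼ where attribute j ∈ Si, else bᵢⱼ.
Initial tableau (one row per fragment):
  row 1: b11 b12 a3 b14 a5
  row 2: a1 a2 b23 a4 a5
  row 3: b31 b32 b33 a4 a5
No row becomes fully distinguished — the join is lossy.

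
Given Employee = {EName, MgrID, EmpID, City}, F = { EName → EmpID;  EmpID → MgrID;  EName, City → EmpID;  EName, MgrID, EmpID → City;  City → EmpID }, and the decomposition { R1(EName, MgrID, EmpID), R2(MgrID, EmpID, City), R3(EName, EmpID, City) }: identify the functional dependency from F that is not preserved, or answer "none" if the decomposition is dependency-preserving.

none

EName → EmpID lies within R1.
EmpID → MgrID lies within R1.
EName, City → EmpID lies within R3.
EName, MgrID, EmpID → City: restricted closure across fragments reaches City.
City → EmpID lies within R2.
Every dependency is enforceable on the fragments, so the decomposition is dependency-preserving.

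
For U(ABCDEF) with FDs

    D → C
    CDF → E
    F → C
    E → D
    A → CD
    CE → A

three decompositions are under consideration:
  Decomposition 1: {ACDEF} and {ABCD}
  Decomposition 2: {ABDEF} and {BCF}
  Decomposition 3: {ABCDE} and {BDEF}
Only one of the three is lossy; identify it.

Decomposition 1

Decomposition 1: common = {ACD}, closure = {ACD} → lossy.
Decomposition 2: common = {BF}, closure = {BCF} → lossless.
Decomposition 3: common = {BDE}, closure = {ABCDE} → lossless.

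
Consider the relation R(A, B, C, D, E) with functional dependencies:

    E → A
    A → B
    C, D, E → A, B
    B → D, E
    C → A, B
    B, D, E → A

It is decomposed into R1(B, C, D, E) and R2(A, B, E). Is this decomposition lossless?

Yes

Common attributes: R1 ∩ R2 = {B, E}.
Closure of {B, E}: E → A applies, adding A; B → D, E applies, adding D. So (B, E)⁺ = {A, B, D, E}.
This closure contains every attribute of R2, so R1 ∩ R2 → R2. The join is lossless.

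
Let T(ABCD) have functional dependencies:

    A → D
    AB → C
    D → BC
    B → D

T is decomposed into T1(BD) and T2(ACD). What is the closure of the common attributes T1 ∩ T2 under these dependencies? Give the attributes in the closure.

BCD

T1 ∩ T2 = {D}.
D → BC applies, adding BC
Closure: {BCD}.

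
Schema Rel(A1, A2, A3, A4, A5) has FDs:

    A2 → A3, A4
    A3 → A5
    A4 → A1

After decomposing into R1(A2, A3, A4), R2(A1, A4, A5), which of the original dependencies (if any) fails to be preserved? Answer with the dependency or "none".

A3 → A5

Check A3 → A5: no single fragment contains all of {A3, A5}, and the restricted closure of {A3} across the fragments never reaches {A5}.
A2 → A3, A4 is preserved.
A4 → A1 is preserved.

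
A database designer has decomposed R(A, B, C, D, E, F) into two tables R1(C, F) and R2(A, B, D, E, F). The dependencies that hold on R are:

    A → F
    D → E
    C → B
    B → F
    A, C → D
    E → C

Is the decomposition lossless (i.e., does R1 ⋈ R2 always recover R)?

No

Common attributes: R1 ∩ R2 = {F}.
No dependency enlarges {F}, so (F)⁺ = {F}.
The closure contains neither all of R1 = {C, F} nor all of R2 = {A, B, D, E, F}, so the common attributes are not a superkey of either fragment. The join is lossy.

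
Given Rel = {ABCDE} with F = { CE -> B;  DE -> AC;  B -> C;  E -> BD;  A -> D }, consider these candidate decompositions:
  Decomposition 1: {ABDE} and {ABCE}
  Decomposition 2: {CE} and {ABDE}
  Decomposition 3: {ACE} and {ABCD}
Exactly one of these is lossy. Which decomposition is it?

Decomposition 1: common = {ABE}, closure = {ABCDE} → lossless.
Decomposition 2: common = {E}, closure = {ABCDE} → lossless.
Decomposition 3: common = {AC}, closure = {ACD} → lossy.

Decomposition 3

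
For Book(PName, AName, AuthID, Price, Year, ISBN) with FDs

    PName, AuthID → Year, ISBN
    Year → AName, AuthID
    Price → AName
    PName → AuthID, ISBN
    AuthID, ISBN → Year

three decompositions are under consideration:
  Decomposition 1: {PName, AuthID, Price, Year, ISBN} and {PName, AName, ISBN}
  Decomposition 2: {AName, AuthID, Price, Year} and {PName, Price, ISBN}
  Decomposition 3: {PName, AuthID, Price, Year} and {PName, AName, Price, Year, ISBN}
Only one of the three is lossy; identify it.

Decomposition 1: common = {PName, ISBN}, closure = {PName, AName, AuthID, Year, ISBN} → lossless.
Decomposition 2: common = {Price}, closure = {AName, Price} → lossy.
Decomposition 3: common = {PName, Price, Year}, closure = {PName, AName, AuthID, Price, Year, ISBN} → lossless.

Decomposition 2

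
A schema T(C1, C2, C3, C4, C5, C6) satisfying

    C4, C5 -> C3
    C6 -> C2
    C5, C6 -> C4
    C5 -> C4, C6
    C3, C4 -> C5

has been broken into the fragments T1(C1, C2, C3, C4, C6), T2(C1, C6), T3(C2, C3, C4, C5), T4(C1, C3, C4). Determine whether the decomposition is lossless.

Chase test. Columns are C1, C2, C3, C4, C5, C6; row i has aⱼ where attribute j ∈ Ti, else bᵢⱼ.
Initial tableau (one row per fragment):
  row 1: a1 a2 a3 a4 b15 a6
  row 2: a1 b22 b23 b24 b25 a6
  row 3: b31 a2 a3 a4 a5 b36
  row 4: a1 b42 a3 a4 b45 b46
Rows 1 and 2 agree on C6; apply C6→C2 and equate their C2 entries.
Rows 1 and 3 agree on C3, C4; apply C3, C4→C5 and equate their C5 entries.
Rows 1 and 4 agree on C3, C4; apply C3, C4→C5 and equate their C5 entries.
Rows 1 and 3 agree on C5; apply C5→C4, C6 and equate their C4, C6 entries.
Rows 1 and 4 agree on C5; apply C5→C4, C6 and equate their C4, C6 entries.
Rows 1 and 4 agree on C6; apply C6→C2 and equate their C2 entries.
Row 1 is now all distinguished symbols — the join is lossless.

Yes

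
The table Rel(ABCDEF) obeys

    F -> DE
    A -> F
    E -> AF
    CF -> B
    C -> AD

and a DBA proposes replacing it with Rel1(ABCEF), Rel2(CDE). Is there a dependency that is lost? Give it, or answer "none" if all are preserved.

none

F → DE: restricted closure across fragments reaches DE.
A → F lies within Rel1.
E → AF lies within Rel1.
CF → B lies within Rel1.
C → AD: restricted closure across fragments reaches AD.
Every dependency is enforceable on the fragments, so the decomposition is dependency-preserving.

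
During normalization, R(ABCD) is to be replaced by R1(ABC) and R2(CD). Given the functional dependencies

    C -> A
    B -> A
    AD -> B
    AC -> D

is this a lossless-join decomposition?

Common attributes: R1 ∩ R2 = {C}.
Closure of {C}: C → A applies, adding A; AC → D applies, adding D; AD → B applies, adding B. So (C)⁺ = {ABCD}.
This closure contains every attribute of R1, so R1 ∩ R2 → R1. The join is lossless.

Yes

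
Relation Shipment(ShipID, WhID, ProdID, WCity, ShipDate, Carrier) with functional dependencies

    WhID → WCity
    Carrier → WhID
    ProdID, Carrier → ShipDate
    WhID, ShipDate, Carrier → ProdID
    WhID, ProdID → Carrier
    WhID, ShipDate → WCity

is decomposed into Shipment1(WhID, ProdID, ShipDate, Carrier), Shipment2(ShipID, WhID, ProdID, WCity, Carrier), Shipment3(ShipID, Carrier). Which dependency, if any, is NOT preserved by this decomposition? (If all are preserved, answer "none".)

none

WhID → WCity lies within Shipment2.
Carrier → WhID lies within Shipment1.
ProdID, Carrier → ShipDate lies within Shipment1.
WhID, ShipDate, Carrier → ProdID lies within Shipment1.
WhID, ProdID → Carrier lies within Shipment1.
WhID, ShipDate → WCity: restricted closure across fragments reaches WCity.
Every dependency is enforceable on the fragments, so the decomposition is dependency-preserving.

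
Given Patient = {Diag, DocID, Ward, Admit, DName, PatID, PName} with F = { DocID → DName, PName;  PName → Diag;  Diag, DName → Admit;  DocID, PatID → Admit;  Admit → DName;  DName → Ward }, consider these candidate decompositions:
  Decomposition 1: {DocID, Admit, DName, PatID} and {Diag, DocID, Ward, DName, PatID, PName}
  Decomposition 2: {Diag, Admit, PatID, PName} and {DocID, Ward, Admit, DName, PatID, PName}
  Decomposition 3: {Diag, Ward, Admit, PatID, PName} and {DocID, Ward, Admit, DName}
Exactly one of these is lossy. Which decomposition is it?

Decomposition 3

Decomposition 1: common = {DocID, DName, PatID}, closure = {Diag, DocID, Ward, Admit, DName, PatID, PName} → lossless.
Decomposition 2: common = {Admit, PatID, PName}, closure = {Diag, Ward, Admit, DName, PatID, PName} → lossless.
Decomposition 3: common = {Ward, Admit}, closure = {Ward, Admit, DName} → lossy.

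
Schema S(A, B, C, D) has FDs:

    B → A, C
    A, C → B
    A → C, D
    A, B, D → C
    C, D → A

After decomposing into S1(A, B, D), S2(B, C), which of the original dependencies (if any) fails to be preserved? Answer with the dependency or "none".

C, D → A

Check C, D → A: no single fragment contains all of {A, C, D}, and the restricted closure of {C, D} across the fragments never reaches {A}.
B → A, C is preserved.
A, C → B is preserved.
A → C, D is preserved.
A, B, D → C is preserved.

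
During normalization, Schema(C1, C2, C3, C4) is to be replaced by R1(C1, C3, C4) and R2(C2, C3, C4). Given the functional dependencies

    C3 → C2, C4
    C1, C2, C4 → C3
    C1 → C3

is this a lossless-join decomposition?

Common attributes: R1 ∩ R2 = {C3, C4}.
Closure of {C3, C4}: C3 → C2, C4 applies, adding C2. So (C3, C4)⁺ = {C2, C3, C4}.
This closure contains every attribute of R2, so R1 ∩ R2 → R2. The join is lossless.

Yes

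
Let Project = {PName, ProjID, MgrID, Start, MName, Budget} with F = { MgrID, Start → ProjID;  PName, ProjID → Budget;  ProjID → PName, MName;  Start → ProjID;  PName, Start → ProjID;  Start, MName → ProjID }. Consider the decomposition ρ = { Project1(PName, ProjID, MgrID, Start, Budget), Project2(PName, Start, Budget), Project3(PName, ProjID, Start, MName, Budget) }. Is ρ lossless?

Yes

Chase test. Columns are PName, ProjID, MgrID, Start, MName, Budget; row i has aⱼ where attribute j ∈ Projecti, else bᵢⱼ.
Initial tableau (one row per fragment):
  row 1: a1 a2 a3 a4 b15 a6
  row 2: a1 b22 b23 a4 b25 a6
  row 3: a1 a2 b33 a4 a5 a6
Rows 1 and 3 agree on ProjID; apply ProjID→PName, MName and equate their PName, MName entries.
Rows 1 and 2 agree on Start; apply Start→ProjID and equate their ProjID entries.
Rows 1 and 2 agree on ProjID; apply ProjID→PName, MName and equate their PName, MName entries.
Row 1 is now all distinguished symbols — the join is lossless.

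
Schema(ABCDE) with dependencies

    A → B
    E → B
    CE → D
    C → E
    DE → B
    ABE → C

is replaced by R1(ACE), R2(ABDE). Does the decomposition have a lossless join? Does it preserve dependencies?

Lossless test: (AE)⁺ = {ABCDE}, which contains all of one fragment — lossless.
Dependency preservation: the restricted closure of {CE} across the fragments never reaches {D}, so CE → D cannot be enforced without a join — not preserved.

lossless but not dependency-preserving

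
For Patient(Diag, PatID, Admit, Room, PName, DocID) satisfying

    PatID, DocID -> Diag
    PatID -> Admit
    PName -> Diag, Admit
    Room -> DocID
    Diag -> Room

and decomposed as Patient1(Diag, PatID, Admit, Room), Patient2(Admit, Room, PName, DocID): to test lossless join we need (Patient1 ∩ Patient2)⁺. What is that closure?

Patient1 ∩ Patient2 = {Admit, Room}.
Room → DocID applies, adding DocID
Closure: {Admit, Room, DocID}.

Admit, Room, DocID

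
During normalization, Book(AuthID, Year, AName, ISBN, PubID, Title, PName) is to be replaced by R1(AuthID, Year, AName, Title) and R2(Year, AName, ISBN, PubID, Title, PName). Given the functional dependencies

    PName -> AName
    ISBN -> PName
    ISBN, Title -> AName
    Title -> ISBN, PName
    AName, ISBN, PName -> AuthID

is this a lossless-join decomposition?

Common attributes: R1 ∩ R2 = {Year, AName, Title}.
Closure of {Year, AName, Title}: Title → ISBN, PName applies, adding ISBN, PName; AName, ISBN, PName → AuthID applies, adding AuthID. So (Year, AName, Title)⁺ = {AuthID, Year, AName, ISBN, Title, PName}.
This closure contains every attribute of R1, so R1 ∩ R2 → R1. The join is lossless.

Yes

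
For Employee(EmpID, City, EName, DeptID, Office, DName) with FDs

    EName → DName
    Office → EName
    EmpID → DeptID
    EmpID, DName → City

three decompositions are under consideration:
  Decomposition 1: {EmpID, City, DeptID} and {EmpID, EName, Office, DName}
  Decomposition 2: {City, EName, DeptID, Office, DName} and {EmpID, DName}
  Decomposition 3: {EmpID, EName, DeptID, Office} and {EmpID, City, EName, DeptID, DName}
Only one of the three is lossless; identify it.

Decomposition 3

Decomposition 1: common = {EmpID}, closure = {EmpID, DeptID} → lossy.
Decomposition 2: common = {DName}, closure = {DName} → lossy.
Decomposition 3: common = {EmpID, EName, DeptID}, closure = {EmpID, City, EName, DeptID, DName} → lossless.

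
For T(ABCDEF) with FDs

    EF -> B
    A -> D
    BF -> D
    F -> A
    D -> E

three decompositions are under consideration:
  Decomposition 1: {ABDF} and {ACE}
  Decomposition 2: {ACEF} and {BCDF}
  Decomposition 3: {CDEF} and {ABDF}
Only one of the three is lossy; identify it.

Decomposition 1

Decomposition 1: common = {A}, closure = {ADE} → lossy.
Decomposition 2: common = {CF}, closure = {ABCDEF} → lossless.
Decomposition 3: common = {DF}, closure = {ABDEF} → lossless.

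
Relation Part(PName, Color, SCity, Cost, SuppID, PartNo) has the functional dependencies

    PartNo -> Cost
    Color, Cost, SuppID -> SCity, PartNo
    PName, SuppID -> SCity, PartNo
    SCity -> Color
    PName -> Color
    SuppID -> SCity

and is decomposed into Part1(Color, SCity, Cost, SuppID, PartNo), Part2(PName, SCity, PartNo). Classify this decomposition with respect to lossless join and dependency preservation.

lossy and not dependency-preserving

Lossless test: (SCity, PartNo)⁺ = {Color, SCity, Cost, PartNo}, which is a superkey of neither fragment — lossy.
Dependency preservation: the restricted closure of {PName, SuppID} across the fragments never reaches {SCity, PartNo}, so PName, SuppID → SCity, PartNo cannot be enforced without a join — not preserved.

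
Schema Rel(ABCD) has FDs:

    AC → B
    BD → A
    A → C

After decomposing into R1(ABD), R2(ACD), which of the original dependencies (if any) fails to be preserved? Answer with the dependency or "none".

none

AC → B: restricted closure across fragments reaches B.
BD → A lies within R1.
A → C lies within R2.
Every dependency is enforceable on the fragments, so the decomposition is dependency-preserving.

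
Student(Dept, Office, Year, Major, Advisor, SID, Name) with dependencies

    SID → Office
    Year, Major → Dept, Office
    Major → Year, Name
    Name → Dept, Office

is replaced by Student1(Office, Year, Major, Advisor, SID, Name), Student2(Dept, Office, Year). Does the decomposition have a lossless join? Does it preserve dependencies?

Lossless test: (Office, Year)⁺ = {Office, Year}, which is a superkey of neither fragment — lossy.
Dependency preservation: the restricted closure of {Year, Major} across the fragments never reaches {Dept, Office}, so Year, Major → Dept, Office cannot be enforced without a join — not preserved.

lossy and not dependency-preserving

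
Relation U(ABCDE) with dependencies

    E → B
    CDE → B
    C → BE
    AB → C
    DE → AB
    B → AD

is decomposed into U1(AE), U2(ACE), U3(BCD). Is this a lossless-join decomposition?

Chase test. Columns are ABCDE; row i has aⱼ where attribute j ∈ Ui, else bᵢⱼ.
Initial tableau (one row per fragment):
  row 1: a1 b12 b13 b14 a5
  row 2: a1 b22 a3 b24 a5
  row 3: b31 a2 a3 a4 b35
Rows 1 and 2 agree on E; apply E→B and equate their B entries.
Rows 2 and 3 agree on C; apply C→BE and equate their BE entries.
Rows 1 and 2 agree on AB; apply AB→C and equate their C entries.
Rows 1 and 2 agree on B; apply B→AD and equate their AD entries.
Rows 1 and 3 agree on B; apply B→AD and equate their AD entries.
Row 1 is now all distinguished symbols — the join is lossless.

Yes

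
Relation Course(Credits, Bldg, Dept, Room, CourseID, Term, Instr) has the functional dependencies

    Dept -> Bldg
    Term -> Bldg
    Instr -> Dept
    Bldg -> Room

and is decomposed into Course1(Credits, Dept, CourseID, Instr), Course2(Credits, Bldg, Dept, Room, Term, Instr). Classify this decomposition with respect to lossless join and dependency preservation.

lossy but dependency-preserving

Lossless test: (Credits, Dept, Instr)⁺ = {Credits, Bldg, Dept, Room, Instr}, which is a superkey of neither fragment — lossy.
Dependency preservation: every FD's attributes lie within a single fragment, so each can be enforced locally — preserved.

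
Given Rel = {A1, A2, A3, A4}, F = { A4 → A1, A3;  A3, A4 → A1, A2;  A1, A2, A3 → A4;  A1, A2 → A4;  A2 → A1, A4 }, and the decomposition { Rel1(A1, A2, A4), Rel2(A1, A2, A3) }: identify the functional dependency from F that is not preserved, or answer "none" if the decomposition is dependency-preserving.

none

A4 → A1, A3: restricted closure across fragments reaches A1, A3.
A3, A4 → A1, A2: restricted closure across fragments reaches A1, A2.
A1, A2, A3 → A4: restricted closure across fragments reaches A4.
A1, A2 → A4 lies within Rel1.
A2 → A1, A4 lies within Rel1.
Every dependency is enforceable on the fragments, so the decomposition is dependency-preserving.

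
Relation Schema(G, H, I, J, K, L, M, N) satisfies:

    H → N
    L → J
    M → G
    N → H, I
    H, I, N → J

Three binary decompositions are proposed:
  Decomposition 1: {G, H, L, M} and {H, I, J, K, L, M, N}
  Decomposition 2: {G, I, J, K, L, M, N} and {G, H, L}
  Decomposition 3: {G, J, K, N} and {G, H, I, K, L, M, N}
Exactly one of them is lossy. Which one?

Decomposition 1: common = {H, L, M}, closure = {G, H, I, J, L, M, N} → lossless.
Decomposition 2: common = {G, L}, closure = {G, J, L} → lossy.
Decomposition 3: common = {G, K, N}, closure = {G, H, I, J, K, N} → lossless.

Decomposition 2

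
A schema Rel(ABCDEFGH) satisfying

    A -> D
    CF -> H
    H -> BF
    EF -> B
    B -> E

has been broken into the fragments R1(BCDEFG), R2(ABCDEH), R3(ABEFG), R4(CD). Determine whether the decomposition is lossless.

Chase test. Columns are ABCDEFGH; row i has aⱼ where attribute j ∈ Ri, else bᵢⱼ.
Initial tableau (one row per fragment):
  row 1: b11 a2 a3 a4 a5 a6 a7 b18
  row 2: a1 a2 a3 a4 a5 b26 b27 a8
  row 3: a1 a2 b33 b34 a5 a6 a7 b38
  row 4: b41 b42 a3 a4 b45 b46 b47 b48
Rows 2 and 3 agree on A; apply A→D and equate their D entries.
No row becomes fully distinguished — the join is lossy.

No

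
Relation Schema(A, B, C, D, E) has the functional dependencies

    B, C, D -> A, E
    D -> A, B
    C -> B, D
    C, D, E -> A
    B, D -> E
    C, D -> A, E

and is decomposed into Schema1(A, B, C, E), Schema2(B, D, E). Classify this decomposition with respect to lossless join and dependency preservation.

lossy and not dependency-preserving

Lossless test: (B, E)⁺ = {B, E}, which is a superkey of neither fragment — lossy.
Dependency preservation: the restricted closure of {D} across the fragments never reaches {A, B}, so D → A, B cannot be enforced without a join — not preserved.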